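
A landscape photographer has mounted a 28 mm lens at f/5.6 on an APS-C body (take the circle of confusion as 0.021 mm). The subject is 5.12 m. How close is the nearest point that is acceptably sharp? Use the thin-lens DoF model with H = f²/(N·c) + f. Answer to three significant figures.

Hyperfocal distance H = f²/(N·c) + f = 28²/(5.6 × 0.021) + 28 = 784/0.1176 + 28 ≈ 6694.7 mm ≈ 6.695 m.
Near limit Dn = s·(H − f)/(H + s − 2f) = 5120 × (6694.7 − 28) / (6694.7 + 5120 − 2 × 28) = 5120 × 6666.7 / 11758.7 ≈ 2902.8 mm ≈ 2.90 m.

2.90 m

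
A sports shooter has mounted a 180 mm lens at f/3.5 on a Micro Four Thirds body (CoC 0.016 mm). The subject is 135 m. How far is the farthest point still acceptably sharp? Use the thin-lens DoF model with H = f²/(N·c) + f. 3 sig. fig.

Hyperfocal distance H = f²/(N·c) + f = 180²/(3.5 × 0.016) + 180 = 32400/0.056 + 180 ≈ 578751.4 mm ≈ 578.8 m.
Far limit Df = s·(H − f)/(H − s) = 135000 × (578751.4 − 180) / (578751.4 − 135000) = 135000 × 578571.4 / 443751.4 ≈ 176016 mm ≈ 176 m.

176 m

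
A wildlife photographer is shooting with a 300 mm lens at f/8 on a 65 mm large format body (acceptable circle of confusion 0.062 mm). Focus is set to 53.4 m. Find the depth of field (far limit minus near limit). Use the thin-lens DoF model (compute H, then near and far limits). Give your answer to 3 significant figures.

Hyperfocal distance H = f²/(N·c) + f = 300²/(8 × 0.062) + 300 = 90000/0.496 + 300 ≈ 181751.6 mm ≈ 181.8 m.
Near limit Dn = s·(H − f)/(H + s − 2f) = 53400 × (181751.6 − 300) / (181751.6 + 53400 − 2 × 300) = 53400 × 181451.6 / 234551.6 ≈ 41311 mm.
Far limit Df = s·(H − f)/(H − s) = 53400 × (181751.6 − 300) / (181751.6 − 53400) = 53400 × 181451.6 / 128351.6 ≈ 75492 mm.
Depth of field = Df − Dn = 75492 − 41311 ≈ 34181 mm ≈ 34.2 m.

34.2 m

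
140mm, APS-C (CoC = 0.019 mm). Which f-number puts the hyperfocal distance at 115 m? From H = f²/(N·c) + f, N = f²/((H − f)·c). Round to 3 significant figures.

Rearrange H = f²/(N·c) + f for N: N = f² / ((H − f)·c).
N = 140² / ((115000 − 140) × 0.019) = 19600 / 2182 ≈ 8.98.

f/8.98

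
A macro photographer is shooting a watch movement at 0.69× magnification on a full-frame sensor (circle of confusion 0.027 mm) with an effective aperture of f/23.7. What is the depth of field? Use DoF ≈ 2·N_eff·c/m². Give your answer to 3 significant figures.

At magnification m, DoF ≈ 2·N_eff·c/m² = 2 × 23.7 × 0.027 / 0.69² = 1.28 / 0.4761 ≈ 2.69 mm.

2.69 mm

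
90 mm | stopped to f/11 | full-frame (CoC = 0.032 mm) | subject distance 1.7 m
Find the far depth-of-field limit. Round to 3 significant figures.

Hyperfocal distance H = f²/(N·c) + f = 90²/(11 × 0.032) + 90 = 8100/0.352 + 90 ≈ 23101.4 mm ≈ 23.10 m.
Far limit Df = s·(H − f)/(H − s) = 1700 × (23101.4 − 90) / (23101.4 − 1700) = 1700 × 23011.4 / 21401.4 ≈ 1827.9 mm ≈ 1.83 m.

1.83 m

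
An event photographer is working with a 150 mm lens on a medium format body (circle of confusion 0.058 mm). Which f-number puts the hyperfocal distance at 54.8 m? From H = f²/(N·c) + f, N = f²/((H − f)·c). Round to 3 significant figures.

Rearrange H = f²/(N·c) + f for N: N = f² / ((H − f)·c).
N = 150² / ((54800 − 150) × 0.058) = 22500 / 3170 ≈ 7.10.

f/7.10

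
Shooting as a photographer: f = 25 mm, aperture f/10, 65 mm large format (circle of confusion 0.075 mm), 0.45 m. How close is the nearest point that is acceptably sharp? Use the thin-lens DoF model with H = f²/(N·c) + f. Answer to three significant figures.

298 mm

Hyperfocal distance H = f²/(N·c) + f = 25²/(10 × 0.075) + 25 = 625/0.75 + 25 ≈ 858.3 mm ≈ 0.858 m.
Near limit Dn = s·(H − f)/(H + s − 2f) = 450 × (858.3 − 25) / (858.3 + 450 − 2 × 25) = 450 × 833.3 / 1258.3 ≈ 298.01 mm.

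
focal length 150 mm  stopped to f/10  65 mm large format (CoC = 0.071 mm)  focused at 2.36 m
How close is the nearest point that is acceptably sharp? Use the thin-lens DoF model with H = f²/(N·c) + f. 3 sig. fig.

Hyperfocal distance H = f²/(N·c) + f = 150²/(10 × 0.071) + 150 = 22500/0.71 + 150 ≈ 31840.1 mm ≈ 31.84 m.
Near limit Dn = s·(H − f)/(H + s − 2f) = 2360 × (31840.1 − 150) / (31840.1 + 2360 − 2 × 150) = 2360 × 31690.1 / 33900.1 ≈ 2206.1 mm ≈ 2.21 m.

2.21 m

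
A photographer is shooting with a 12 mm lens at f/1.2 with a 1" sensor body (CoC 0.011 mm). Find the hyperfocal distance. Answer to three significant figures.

Hyperfocal distance H = f²/(N·c) + f = 12²/(1.2 × 0.011) + 12 = 144/0.0132 + 12 ≈ 10921.1 mm ≈ 10.9 m.

10.9 m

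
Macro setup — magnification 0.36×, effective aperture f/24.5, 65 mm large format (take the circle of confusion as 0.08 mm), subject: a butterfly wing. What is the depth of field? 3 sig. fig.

30.2 mm

At magnification m, DoF ≈ 2·N_eff·c/m² = 2 × 24.5 × 0.08 / 0.36² = 3.92 / 0.1296 ≈ 30.2 mm.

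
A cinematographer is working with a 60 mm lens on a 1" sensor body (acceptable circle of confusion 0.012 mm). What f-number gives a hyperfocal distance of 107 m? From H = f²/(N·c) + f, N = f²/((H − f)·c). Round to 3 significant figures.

f/2.81

Rearrange H = f²/(N·c) + f for N: N = f² / ((H − f)·c).
N = 60² / ((107000 − 60) × 0.012) = 3600 / 1283 ≈ 2.81.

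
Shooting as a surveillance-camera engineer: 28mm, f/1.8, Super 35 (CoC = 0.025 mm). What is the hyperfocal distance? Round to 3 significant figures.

17.5 m

Hyperfocal distance H = f²/(N·c) + f = 28²/(1.8 × 0.025) + 28 = 784/0.045 + 28 ≈ 17450.2 mm ≈ 17.5 m.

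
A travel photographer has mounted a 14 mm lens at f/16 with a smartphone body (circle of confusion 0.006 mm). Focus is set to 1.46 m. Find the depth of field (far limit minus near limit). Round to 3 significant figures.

Hyperfocal distance H = f²/(N·c) + f = 14²/(16 × 0.006) + 14 = 196/0.096 + 14 ≈ 2055.7 mm ≈ 2.056 m.
Near limit Dn = s·(H − f)/(H + s − 2f) = 1460 × (2055.7 − 14) / (2055.7 + 1460 − 2 × 14) = 1460 × 2041.7 / 3487.7 ≈ 854.7 mm.
Far limit Df = s·(H − f)/(H − s) = 1460 × (2055.7 − 14) / (2055.7 − 1460) = 1460 × 2041.7 / 595.7 ≈ 5004.2 mm.
Depth of field = Df − Dn = 5004.2 − 854.7 ≈ 4149.5 mm ≈ 4.15 m.

4.15 m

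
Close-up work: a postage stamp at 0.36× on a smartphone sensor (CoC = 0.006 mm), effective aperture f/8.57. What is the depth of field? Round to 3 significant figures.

0.794 mm

At magnification m, DoF ≈ 2·N_eff·c/m² = 2 × 8.57 × 0.006 / 0.36² = 0.1028 / 0.1296 ≈ 0.794 mm.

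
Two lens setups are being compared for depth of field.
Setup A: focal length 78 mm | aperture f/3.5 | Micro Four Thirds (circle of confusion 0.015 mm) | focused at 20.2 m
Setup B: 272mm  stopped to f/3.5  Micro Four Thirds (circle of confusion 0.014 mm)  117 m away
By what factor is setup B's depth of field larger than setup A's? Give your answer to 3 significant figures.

2.52

Setup A: H = 78²/(3.5×0.015) + 78 ≈ 115963.7 mm; DoF = Df − Dn = 24444.5 − 17211.5 ≈ 7233.0 mm.
Setup B: H = 272²/(3.5×0.014) + 272 ≈ 1510149.6 mm; DoF = Df − Dn = 126803 − 108604 ≈ 18199 mm.
Ratio = 18199 / 7233.0 ≈ 2.52.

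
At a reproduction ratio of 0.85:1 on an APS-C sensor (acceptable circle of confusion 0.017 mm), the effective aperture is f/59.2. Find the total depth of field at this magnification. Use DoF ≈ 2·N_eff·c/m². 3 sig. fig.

At magnification m, DoF ≈ 2·N_eff·c/m² = 2 × 59.2 × 0.017 / 0.85² = 2.013 / 0.7225 ≈ 2.79 mm.

2.79 mm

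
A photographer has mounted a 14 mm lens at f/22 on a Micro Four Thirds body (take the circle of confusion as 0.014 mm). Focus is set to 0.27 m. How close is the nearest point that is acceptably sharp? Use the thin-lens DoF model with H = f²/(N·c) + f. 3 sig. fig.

193 mm

Hyperfocal distance H = f²/(N·c) + f = 14²/(22 × 0.014) + 14 = 196/0.308 + 14 ≈ 650.4 mm ≈ 0.650 m.
Near limit Dn = s·(H − f)/(H + s − 2f) = 270 × (650.4 − 14) / (650.4 + 270 − 2 × 14) = 270 × 636.4 / 892.4 ≈ 192.54 mm.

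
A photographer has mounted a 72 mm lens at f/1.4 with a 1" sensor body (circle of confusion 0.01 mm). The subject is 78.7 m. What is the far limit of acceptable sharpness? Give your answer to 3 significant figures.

99.9 m

Hyperfocal distance H = f²/(N·c) + f = 72²/(1.4 × 0.01) + 72 = 5184/0.014 + 72 ≈ 370357.7 mm ≈ 370.4 m.
Far limit Df = s·(H − f)/(H − s) = 78700 × (370357.7 − 72) / (370357.7 − 78700) = 78700 × 370285.7 / 291657.7 ≈ 99917 mm ≈ 99.9 m.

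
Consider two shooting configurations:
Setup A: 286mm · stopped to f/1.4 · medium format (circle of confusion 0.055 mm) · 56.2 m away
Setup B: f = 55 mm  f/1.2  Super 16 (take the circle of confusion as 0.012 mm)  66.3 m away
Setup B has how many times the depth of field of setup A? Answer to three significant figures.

7.83

Setup A: H = 286²/(1.4×0.055) + 286 ≈ 1062571.7 mm; DoF = Df − Dn = 59322.5 − 53389.8 ≈ 5932.7 mm.
Setup B: H = 55²/(1.2×0.012) + 55 ≈ 210124.4 mm; DoF = Df − Dn = 96838 − 50405 ≈ 46433 mm.
Ratio = 46433 / 5932.7 ≈ 7.83.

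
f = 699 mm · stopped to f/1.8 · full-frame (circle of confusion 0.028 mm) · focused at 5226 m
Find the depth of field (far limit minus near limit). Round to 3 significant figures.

Hyperfocal distance H = f²/(N·c) + f = 699²/(1.8 × 0.028) + 699 = 488601/0.0504 + 699 ≈ 9695163.3 mm ≈ 9695 m.
Near limit Dn = s·(H − f)/(H + s − 2f) = 5226000 × (9695163.3 − 699) / (9695163.3 + 5226000 − 2 × 699) = 5226000 × 9694464.3 / 14919765.3 ≈ 3395715 mm.
Far limit Df = s·(H − f)/(H − s) = 5226000 × (9695163.3 − 699) / (9695163.3 − 5226000) = 5226000 × 9694464.3 / 4469163.3 ≈ 11336187 mm.
Depth of field = Df − Dn = 11336187 − 3395715 ≈ 7940472 mm ≈ 7940 m.

7940 m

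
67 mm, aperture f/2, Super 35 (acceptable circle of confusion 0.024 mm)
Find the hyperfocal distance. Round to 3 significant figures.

Hyperfocal distance H = f²/(N·c) + f = 67²/(2 × 0.024) + 67 = 4489/0.048 + 67 ≈ 93587.8 mm ≈ 93.6 m.

93.6 m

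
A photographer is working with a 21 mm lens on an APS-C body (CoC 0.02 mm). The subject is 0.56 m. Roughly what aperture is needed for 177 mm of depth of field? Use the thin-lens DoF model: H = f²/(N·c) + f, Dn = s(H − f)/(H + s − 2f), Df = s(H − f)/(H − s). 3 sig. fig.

f/6.31

Write h = H − f = f²/(N·c). The thin-lens limits are Dn = s·h/(h + (s−f)) and Df = s·h/(h − (s−f)), so DoF = Df − Dn = 2·s·(s−f)·h / (h² − (s−f)²).
That is a quadratic in h: DoF·h² − 2·s·(s−f)·h − DoF·(s−f)² = 0 ⇒ h = (s−f)·(s + √(s² + DoF²)) / DoF = 539 × (560 + √(560² + 177²)) / 177 = 539 × (560 + 587.307) / 177 ≈ 3493.8 mm.
Then N = f²/(c·h) = 21² / (0.02 × 3493.8) = 441 / 69.876 ≈ 6.31.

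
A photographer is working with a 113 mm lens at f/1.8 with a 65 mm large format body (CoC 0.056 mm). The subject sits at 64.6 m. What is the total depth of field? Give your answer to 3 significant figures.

Hyperfocal distance H = f²/(N·c) + f = 113²/(1.8 × 0.056) + 113 = 12769/0.1008 + 113 ≈ 126789.6 mm ≈ 126.8 m.
Near limit Dn = s·(H − f)/(H + s − 2f) = 64600 × (126789.6 − 113) / (126789.6 + 64600 − 2 × 113) = 64600 × 126676.6 / 191163.6 ≈ 42808 mm.
Far limit Df = s·(H − f)/(H − s) = 64600 × (126789.6 − 113) / (126789.6 − 64600) = 64600 × 126676.6 / 62189.6 ≈ 131586 mm.
Depth of field = Df − Dn = 131586 − 42808 ≈ 88778 mm ≈ 88.8 m.

88.8 m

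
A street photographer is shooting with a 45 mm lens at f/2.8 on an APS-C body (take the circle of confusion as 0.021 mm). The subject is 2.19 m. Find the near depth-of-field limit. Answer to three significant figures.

2.06 m

Hyperfocal distance H = f²/(N·c) + f = 45²/(2.8 × 0.021) + 45 = 2025/0.0588 + 45 ≈ 34483.8 mm ≈ 34.48 m.
Near limit Dn = s·(H − f)/(H + s − 2f) = 2190 × (34483.8 − 45) / (34483.8 + 2190 − 2 × 45) = 2190 × 34438.8 / 36583.8 ≈ 2061.6 mm ≈ 2.06 m.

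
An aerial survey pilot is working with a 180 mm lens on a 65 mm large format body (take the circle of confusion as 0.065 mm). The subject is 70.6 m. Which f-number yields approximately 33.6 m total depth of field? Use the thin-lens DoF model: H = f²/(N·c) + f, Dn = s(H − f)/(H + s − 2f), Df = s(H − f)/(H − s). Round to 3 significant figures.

f/1.60

Write h = H − f = f²/(N·c). The thin-lens limits are Dn = s·h/(h + (s−f)) and Df = s·h/(h − (s−f)), so DoF = Df − Dn = 2·s·(s−f)·h / (h² − (s−f)²).
That is a quadratic in h: DoF·h² − 2·s·(s−f)·h − DoF·(s−f)² = 0 ⇒ h = (s−f)·(s + √(s² + DoF²)) / DoF = 70420 × (70600 + √(70600² + 33600²)) / 33600 = 70420 × (70600 + 78187.7) / 33600 ≈ 311834 mm.
Then N = f²/(c·h) = 180² / (0.065 × 311834) = 32400 / 20269 ≈ 1.60.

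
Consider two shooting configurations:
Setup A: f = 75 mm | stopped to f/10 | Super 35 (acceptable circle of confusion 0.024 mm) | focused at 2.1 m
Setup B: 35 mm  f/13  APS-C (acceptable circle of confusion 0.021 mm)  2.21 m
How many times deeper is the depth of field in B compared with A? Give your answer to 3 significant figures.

Setup A: H = 75²/(10×0.024) + 75 ≈ 23512.5 mm; DoF = Df − Dn = 2298.60 − 1932.99 ≈ 365.61 mm.
Setup B: H = 35²/(13×0.021) + 35 ≈ 4522.2 mm; DoF = Df − Dn = 4288.9 − 1488.5 ≈ 2800.4 mm.
Ratio = 2800.4 / 365.61 ≈ 7.66.

7.66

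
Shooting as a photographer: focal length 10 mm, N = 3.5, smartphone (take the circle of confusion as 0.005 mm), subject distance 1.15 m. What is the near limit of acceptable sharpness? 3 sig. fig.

Hyperfocal distance H = f²/(N·c) + f = 10²/(3.5 × 0.005) + 10 = 100/0.0175 + 10 ≈ 5724.3 mm ≈ 5.724 m.
Near limit Dn = s·(H − f)/(H + s − 2f) = 1150 × (5724.3 − 10) / (5724.3 + 1150 − 2 × 10) = 1150 × 5714.3 / 6854.3 ≈ 958.73 mm ≈ 0.959 m.

0.959 m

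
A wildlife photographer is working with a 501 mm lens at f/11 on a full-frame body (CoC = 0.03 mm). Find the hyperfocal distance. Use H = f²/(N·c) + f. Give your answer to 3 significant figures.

Hyperfocal distance H = f²/(N·c) + f = 501²/(11 × 0.03) + 501 = 251001/0.33 + 501 ≈ 761110.1 mm ≈ 761 m.

761 m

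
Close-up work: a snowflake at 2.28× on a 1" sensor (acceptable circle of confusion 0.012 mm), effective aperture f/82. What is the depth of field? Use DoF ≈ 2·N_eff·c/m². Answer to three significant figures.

0.379 mm

At magnification m, DoF ≈ 2·N_eff·c/m² = 2 × 82 × 0.012 / 2.28² = 1.968 / 5.198 ≈ 0.379 mm.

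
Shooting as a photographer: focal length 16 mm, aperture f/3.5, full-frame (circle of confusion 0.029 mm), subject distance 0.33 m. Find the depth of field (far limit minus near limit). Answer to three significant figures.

83.5 mm

Hyperfocal distance H = f²/(N·c) + f = 16²/(3.5 × 0.029) + 16 = 256/0.1015 + 16 ≈ 2538.2 mm ≈ 2.538 m.
Near limit Dn = s·(H − f)/(H + s − 2f) = 330 × (2538.2 − 16) / (2538.2 + 330 − 2 × 16) = 330 × 2522.2 / 2836.2 ≈ 293.465 mm.
Far limit Df = s·(H − f)/(H − s) = 330 × (2538.2 − 16) / (2538.2 − 330) = 330 × 2522.2 / 2208.2 ≈ 376.926 mm.
Depth of field = Df − Dn = 376.926 − 293.465 ≈ 83.461 mm.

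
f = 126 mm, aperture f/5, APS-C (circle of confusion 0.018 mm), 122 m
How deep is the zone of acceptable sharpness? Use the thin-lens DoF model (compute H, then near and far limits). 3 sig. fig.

Hyperfocal distance H = f²/(N·c) + f = 126²/(5 × 0.018) + 126 = 15876/0.09 + 126 ≈ 176526.0 mm ≈ 176.5 m.
Near limit Dn = s·(H − f)/(H + s − 2f) = 122000 × (176526.0 − 126) / (176526.0 + 122000 − 2 × 126) = 122000 × 176400.0 / 298274.0 ≈ 72151 mm.
Far limit Df = s·(H − f)/(H − s) = 122000 × (176526.0 − 126) / (176526.0 − 122000) = 122000 × 176400.0 / 54526.0 ≈ 394689 mm.
Depth of field = Df − Dn = 394689 − 72151 ≈ 322538 mm ≈ 323 m.

323 m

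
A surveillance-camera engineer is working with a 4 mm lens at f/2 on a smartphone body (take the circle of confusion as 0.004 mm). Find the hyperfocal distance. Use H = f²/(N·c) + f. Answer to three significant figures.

Hyperfocal distance H = f²/(N·c) + f = 4²/(2 × 0.004) + 4 = 16/0.008 + 4 ≈ 2004.0 mm ≈ 2.00 m.

2.00 m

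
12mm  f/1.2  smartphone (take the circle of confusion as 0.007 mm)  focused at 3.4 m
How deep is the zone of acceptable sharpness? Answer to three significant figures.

Hyperfocal distance H = f²/(N·c) + f = 12²/(1.2 × 0.007) + 12 = 144/0.0084 + 12 ≈ 17154.9 mm ≈ 17.15 m.
Near limit Dn = s·(H − f)/(H + s − 2f) = 3400 × (17154.9 − 12) / (17154.9 + 3400 − 2 × 12) = 3400 × 17142.9 / 20530.9 ≈ 2838.9 mm.
Far limit Df = s·(H − f)/(H − s) = 3400 × (17154.9 − 12) / (17154.9 − 3400) = 3400 × 17142.9 / 13754.9 ≈ 4237.5 mm.
Depth of field = Df − Dn = 4237.5 − 2838.9 ≈ 1398.6 mm ≈ 1.40 m.

1.40 m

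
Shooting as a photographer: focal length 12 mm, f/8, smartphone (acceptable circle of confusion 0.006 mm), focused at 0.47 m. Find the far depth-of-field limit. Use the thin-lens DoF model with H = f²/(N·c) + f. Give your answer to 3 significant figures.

Hyperfocal distance H = f²/(N·c) + f = 12²/(8 × 0.006) + 12 = 144/0.048 + 12 ≈ 3012.0 mm ≈ 3.012 m.
Far limit Df = s·(H − f)/(H − s) = 470 × (3012.0 − 12) / (3012.0 − 470) = 470 × 3000.0 / 2542.0 ≈ 554.68 mm ≈ 0.555 m.

0.555 m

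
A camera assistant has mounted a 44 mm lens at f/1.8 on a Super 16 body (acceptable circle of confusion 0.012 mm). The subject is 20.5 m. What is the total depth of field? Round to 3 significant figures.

Hyperfocal distance H = f²/(N·c) + f = 44²/(1.8 × 0.012) + 44 = 1936/0.0216 + 44 ≈ 89673.6 mm ≈ 89.67 m.
Near limit Dn = s·(H − f)/(H + s − 2f) = 20500 × (89673.6 − 44) / (89673.6 + 20500 − 2 × 44) = 20500 × 89629.6 / 110085.6 ≈ 16690.7 mm.
Far limit Df = s·(H − f)/(H − s) = 20500 × (89673.6 − 44) / (89673.6 − 20500) = 20500 × 89629.6 / 69173.6 ≈ 26562.3 mm.
Depth of field = Df − Dn = 26562.3 − 16690.7 ≈ 9871.6 mm ≈ 9.87 m.

9.87 m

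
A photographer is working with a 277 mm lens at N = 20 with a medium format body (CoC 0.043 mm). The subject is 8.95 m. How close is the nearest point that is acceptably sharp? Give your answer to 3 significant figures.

8.16 m

Hyperfocal distance H = f²/(N·c) + f = 277²/(20 × 0.043) + 277 = 76729/0.86 + 277 ≈ 89496.8 mm ≈ 89.50 m.
Near limit Dn = s·(H − f)/(H + s − 2f) = 8950 × (89496.8 − 277) / (89496.8 + 8950 − 2 × 277) = 8950 × 89219.8 / 97892.8 ≈ 8157.1 mm ≈ 8.16 m.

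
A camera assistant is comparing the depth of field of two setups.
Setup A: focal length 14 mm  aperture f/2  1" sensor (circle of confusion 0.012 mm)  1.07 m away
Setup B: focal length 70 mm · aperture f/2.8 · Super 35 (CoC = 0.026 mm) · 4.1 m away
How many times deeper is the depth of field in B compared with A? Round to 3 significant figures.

1.75

Setup A: H = 14²/(2×0.012) + 14 ≈ 8180.7 mm; DoF = Df − Dn = 1228.90 − 947.48 ≈ 281.42 mm.
Setup B: H = 70²/(2.8×0.026) + 70 ≈ 67377.7 mm; DoF = Df − Dn = 4361.12 − 3868.38 ≈ 492.74 mm.
Ratio = 492.74 / 281.42 ≈ 1.75.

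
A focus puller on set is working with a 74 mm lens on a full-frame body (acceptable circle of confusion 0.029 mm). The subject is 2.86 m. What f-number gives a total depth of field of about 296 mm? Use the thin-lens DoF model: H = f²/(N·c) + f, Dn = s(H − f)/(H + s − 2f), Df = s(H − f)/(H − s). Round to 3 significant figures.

f/3.50

Write h = H − f = f²/(N·c). The thin-lens limits are Dn = s·h/(h + (s−f)) and Df = s·h/(h − (s−f)), so DoF = Df − Dn = 2·s·(s−f)·h / (h² − (s−f)²).
That is a quadratic in h: DoF·h² − 2·s·(s−f)·h − DoF·(s−f)² = 0 ⇒ h = (s−f)·(s + √(s² + DoF²)) / DoF = 2786 × (2860 + √(2860² + 296²)) / 296 = 2786 × (2860 + 2875.28) / 296 ≈ 53981 mm.
Then N = f²/(c·h) = 74² / (0.029 × 53981) = 5476 / 1565.5 ≈ 3.50.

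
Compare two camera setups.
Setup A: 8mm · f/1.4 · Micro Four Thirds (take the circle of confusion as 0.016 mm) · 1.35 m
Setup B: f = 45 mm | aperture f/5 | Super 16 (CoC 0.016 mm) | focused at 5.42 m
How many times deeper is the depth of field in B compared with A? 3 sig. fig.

Setup A: H = 8²/(1.4×0.016) + 8 ≈ 2865.1 mm; DoF = Df − Dn = 2545.7 − 918.6 ≈ 1627.1 mm.
Setup B: H = 45²/(5×0.016) + 45 ≈ 25357.5 mm; DoF = Df − Dn = 6881.2 − 4470.7 ≈ 2410.5 mm.
Ratio = 2410.5 / 1627.1 ≈ 1.48.

1.48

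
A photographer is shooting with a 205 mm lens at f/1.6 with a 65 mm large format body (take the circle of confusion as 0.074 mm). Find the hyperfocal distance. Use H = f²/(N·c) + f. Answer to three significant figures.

355 m

Hyperfocal distance H = f²/(N·c) + f = 205²/(1.6 × 0.074) + 205 = 42025/0.1184 + 205 ≈ 355145.9 mm ≈ 355 m.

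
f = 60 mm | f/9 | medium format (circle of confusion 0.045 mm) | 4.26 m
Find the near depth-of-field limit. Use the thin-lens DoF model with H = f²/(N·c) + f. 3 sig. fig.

2.89 m

Hyperfocal distance H = f²/(N·c) + f = 60²/(9 × 0.045) + 60 = 3600/0.405 + 60 ≈ 8948.9 mm ≈ 8.949 m.
Near limit Dn = s·(H − f)/(H + s − 2f) = 4260 × (8948.9 − 60) / (8948.9 + 4260 − 2 × 60) = 4260 × 8888.9 / 13088.9 ≈ 2893.0 mm ≈ 2.89 m.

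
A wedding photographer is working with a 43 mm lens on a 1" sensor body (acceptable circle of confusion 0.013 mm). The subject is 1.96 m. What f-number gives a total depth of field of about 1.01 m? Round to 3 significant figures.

f/18

Write h = H − f = f²/(N·c). The thin-lens limits are Dn = s·h/(h + (s−f)) and Df = s·h/(h − (s−f)), so DoF = Df − Dn = 2·s·(s−f)·h / (h² − (s−f)²).
That is a quadratic in h: DoF·h² − 2·s·(s−f)·h − DoF·(s−f)² = 0 ⇒ h = (s−f)·(s + √(s² + DoF²)) / DoF = 1917 × (1960 + √(1960² + 1010²)) / 1010 = 1917 × (1960 + 2204.93) / 1010 ≈ 7905.1 mm.
Then N = f²/(c·h) = 43² / (0.013 × 7905.1) = 1849 / 102.77 ≈ 18.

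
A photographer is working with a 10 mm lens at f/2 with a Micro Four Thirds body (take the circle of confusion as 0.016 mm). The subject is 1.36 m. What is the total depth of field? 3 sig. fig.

Hyperfocal distance H = f²/(N·c) + f = 10²/(2 × 0.016) + 10 = 100/0.032 + 10 ≈ 3135.0 mm ≈ 3.135 m.
Near limit Dn = s·(H − f)/(H + s − 2f) = 1360 × (3135.0 − 10) / (3135.0 + 1360 − 2 × 10) = 1360 × 3125.0 / 4475.0 ≈ 949.7 mm.
Far limit Df = s·(H − f)/(H − s) = 1360 × (3135.0 − 10) / (3135.0 − 1360) = 1360 × 3125.0 / 1775.0 ≈ 2394.4 mm.
Depth of field = Df − Dn = 2394.4 − 949.7 ≈ 1444.7 mm ≈ 1.44 m.

1.44 m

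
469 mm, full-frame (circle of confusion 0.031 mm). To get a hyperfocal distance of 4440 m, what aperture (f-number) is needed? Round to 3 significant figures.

Rearrange H = f²/(N·c) + f for N: N = f² / ((H − f)·c).
N = 469² / ((4440000 − 469) × 0.031) = 219961 / 137625 ≈ 1.60.

f/1.60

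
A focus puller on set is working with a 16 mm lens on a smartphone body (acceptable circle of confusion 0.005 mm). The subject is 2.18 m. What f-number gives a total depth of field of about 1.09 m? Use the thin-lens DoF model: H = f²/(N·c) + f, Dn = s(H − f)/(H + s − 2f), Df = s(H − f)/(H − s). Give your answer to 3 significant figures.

Write h = H − f = f²/(N·c). The thin-lens limits are Dn = s·h/(h + (s−f)) and Df = s·h/(h − (s−f)), so DoF = Df − Dn = 2·s·(s−f)·h / (h² − (s−f)²).
That is a quadratic in h: DoF·h² − 2·s·(s−f)·h − DoF·(s−f)² = 0 ⇒ h = (s−f)·(s + √(s² + DoF²)) / DoF = 2164 × (2180 + √(2180² + 1090²)) / 1090 = 2164 × (2180 + 2437.31) / 1090 ≈ 9166.9 mm.
Then N = f²/(c·h) = 16² / (0.005 × 9166.9) = 256 / 45.834 ≈ 5.59.

f/5.59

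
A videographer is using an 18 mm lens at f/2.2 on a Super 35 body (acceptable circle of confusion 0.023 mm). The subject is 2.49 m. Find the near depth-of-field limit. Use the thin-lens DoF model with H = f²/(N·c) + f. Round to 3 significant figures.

1.80 m

Hyperfocal distance H = f²/(N·c) + f = 18²/(2.2 × 0.023) + 18 = 324/0.0506 + 18 ≈ 6421.2 mm ≈ 6.421 m.
Near limit Dn = s·(H − f)/(H + s − 2f) = 2490 × (6421.2 − 18) / (6421.2 + 2490 − 2 × 18) = 2490 × 6403.2 / 8875.2 ≈ 1796.5 mm ≈ 1.80 m.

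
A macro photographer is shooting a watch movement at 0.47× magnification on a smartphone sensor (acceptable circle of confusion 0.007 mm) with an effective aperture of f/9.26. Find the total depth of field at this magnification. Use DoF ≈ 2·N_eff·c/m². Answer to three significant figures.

At magnification m, DoF ≈ 2·N_eff·c/m² = 2 × 9.26 × 0.007 / 0.47² = 0.1296 / 0.2209 ≈ 0.587 mm.

0.587 mm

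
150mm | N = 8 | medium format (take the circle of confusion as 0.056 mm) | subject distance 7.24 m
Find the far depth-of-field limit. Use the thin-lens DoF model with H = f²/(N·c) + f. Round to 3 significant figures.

8.43 m

Hyperfocal distance H = f²/(N·c) + f = 150²/(8 × 0.056) + 150 = 22500/0.448 + 150 ≈ 50373.2 mm ≈ 50.37 m.
Far limit Df = s·(H − f)/(H − s) = 7240 × (50373.2 − 150) / (50373.2 − 7240) = 7240 × 50223.2 / 43133.2 ≈ 8430.1 mm ≈ 8.43 m.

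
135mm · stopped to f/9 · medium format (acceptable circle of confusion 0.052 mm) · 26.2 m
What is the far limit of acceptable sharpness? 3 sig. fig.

79.2 m

Hyperfocal distance H = f²/(N·c) + f = 135²/(9 × 0.052) + 135 = 18225/0.468 + 135 ≈ 39077.3 mm ≈ 39.08 m.
Far limit Df = s·(H − f)/(H − s) = 26200 × (39077.3 − 135) / (39077.3 − 26200) = 26200 × 38942.3 / 12877.3 ≈ 79232 mm ≈ 79.2 m.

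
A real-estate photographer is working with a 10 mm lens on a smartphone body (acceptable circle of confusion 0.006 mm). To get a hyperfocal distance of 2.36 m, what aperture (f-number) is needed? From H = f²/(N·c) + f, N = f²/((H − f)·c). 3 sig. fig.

Rearrange H = f²/(N·c) + f for N: N = f² / ((H − f)·c).
N = 10² / ((2360 − 10) × 0.006) = 100 / 14.10 ≈ 7.09.

f/7.09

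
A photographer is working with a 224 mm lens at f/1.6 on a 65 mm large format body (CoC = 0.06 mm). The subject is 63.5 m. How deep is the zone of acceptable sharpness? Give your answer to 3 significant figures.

Hyperfocal distance H = f²/(N·c) + f = 224²/(1.6 × 0.06) + 224 = 50176/0.096 + 224 ≈ 522890.7 mm ≈ 522.9 m.
Near limit Dn = s·(H − f)/(H + s − 2f) = 63500 × (522890.7 − 224) / (522890.7 + 63500 − 2 × 224) = 63500 × 522666.7 / 585942.7 ≈ 56643 mm.
Far limit Df = s·(H − f)/(H − s) = 63500 × (522890.7 − 224) / (522890.7 − 63500) = 63500 × 522666.7 / 459390.7 ≈ 72246 mm.
Depth of field = Df − Dn = 72246 − 56643 ≈ 15603 mm ≈ 15.6 m.

15.6 m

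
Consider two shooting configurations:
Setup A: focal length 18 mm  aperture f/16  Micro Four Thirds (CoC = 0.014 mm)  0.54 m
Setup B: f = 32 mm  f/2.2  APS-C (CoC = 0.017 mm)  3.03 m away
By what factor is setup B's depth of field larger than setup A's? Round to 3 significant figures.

1.50

Setup A: H = 18²/(16×0.014) + 18 ≈ 1464.4 mm; DoF = Df − Dn = 844.92 − 396.80 ≈ 448.12 mm.
Setup B: H = 32²/(2.2×0.017) + 32 ≈ 27411.7 mm; DoF = Df − Dn = 3402.57 − 2730.97 ≈ 671.60 mm.
Ratio = 671.60 / 448.12 ≈ 1.50.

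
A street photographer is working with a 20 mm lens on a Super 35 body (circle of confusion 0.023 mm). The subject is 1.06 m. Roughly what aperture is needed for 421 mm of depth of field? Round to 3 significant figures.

f/3.20

Write h = H − f = f²/(N·c). The thin-lens limits are Dn = s·h/(h + (s−f)) and Df = s·h/(h − (s−f)), so DoF = Df − Dn = 2·s·(s−f)·h / (h² − (s−f)²).
That is a quadratic in h: DoF·h² − 2·s·(s−f)·h − DoF·(s−f)² = 0 ⇒ h = (s−f)·(s + √(s² + DoF²)) / DoF = 1040 × (1060 + √(1060² + 421²)) / 421 = 1040 × (1060 + 1140.54) / 421 ≈ 5436.0 mm.
Then N = f²/(c·h) = 20² / (0.023 × 5436.0) = 400 / 125.03 ≈ 3.20.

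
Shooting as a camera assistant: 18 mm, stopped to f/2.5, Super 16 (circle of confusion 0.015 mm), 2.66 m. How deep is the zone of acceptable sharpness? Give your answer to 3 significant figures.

1.79 m

Hyperfocal distance H = f²/(N·c) + f = 18²/(2.5 × 0.015) + 18 = 324/0.0375 + 18 ≈ 8658.0 mm ≈ 8.658 m.
Near limit Dn = s·(H − f)/(H + s − 2f) = 2660 × (8658.0 − 18) / (8658.0 + 2660 − 2 × 18) = 2660 × 8640.0 / 11282.0 ≈ 2037.1 mm.
Far limit Df = s·(H − f)/(H − s) = 2660 × (8658.0 − 18) / (8658.0 − 2660) = 2660 × 8640.0 / 5998.0 ≈ 3831.7 mm.
Depth of field = Df − Dn = 3831.7 − 2037.1 ≈ 1794.6 mm ≈ 1.79 m.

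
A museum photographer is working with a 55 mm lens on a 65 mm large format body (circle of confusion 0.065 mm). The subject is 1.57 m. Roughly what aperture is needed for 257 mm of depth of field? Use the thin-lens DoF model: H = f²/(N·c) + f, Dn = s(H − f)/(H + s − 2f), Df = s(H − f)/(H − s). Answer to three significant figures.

f/2.50

Write h = H − f = f²/(N·c). The thin-lens limits are Dn = s·h/(h + (s−f)) and Df = s·h/(h − (s−f)), so DoF = Df − Dn = 2·s·(s−f)·h / (h² − (s−f)²).
That is a quadratic in h: DoF·h² − 2·s·(s−f)·h − DoF·(s−f)² = 0 ⇒ h = (s−f)·(s + √(s² + DoF²)) / DoF = 1515 × (1570 + √(1570² + 257²)) / 257 = 1515 × (1570 + 1590.90) / 257 ≈ 18633 mm.
Then N = f²/(c·h) = 55² / (0.065 × 18633) = 3025 / 1211.2 ≈ 2.50.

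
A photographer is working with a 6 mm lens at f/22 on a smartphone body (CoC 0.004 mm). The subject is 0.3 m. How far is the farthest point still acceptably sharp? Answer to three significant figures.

Hyperfocal distance H = f²/(N·c) + f = 6²/(22 × 0.004) + 6 = 36/0.088 + 6 ≈ 415.1 mm ≈ 0.415 m.
Far limit Df = s·(H − f)/(H − s) = 300 × (415.1 − 6) / (415.1 − 300) = 300 × 409.1 / 115.1 ≈ 1066.4 mm ≈ 1.07 m.

1.07 m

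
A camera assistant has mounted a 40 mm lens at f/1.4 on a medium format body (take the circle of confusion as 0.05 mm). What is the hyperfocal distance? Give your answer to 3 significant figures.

22.9 m

Hyperfocal distance H = f²/(N·c) + f = 40²/(1.4 × 0.05) + 40 = 1600/0.07 + 40 ≈ 22897.1 mm ≈ 22.9 m.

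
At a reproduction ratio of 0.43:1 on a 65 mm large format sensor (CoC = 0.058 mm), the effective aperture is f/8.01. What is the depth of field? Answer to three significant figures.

At magnification m, DoF ≈ 2·N_eff·c/m² = 2 × 8.01 × 0.058 / 0.43² = 0.9292 / 0.1849 ≈ 5.03 mm.

5.03 mm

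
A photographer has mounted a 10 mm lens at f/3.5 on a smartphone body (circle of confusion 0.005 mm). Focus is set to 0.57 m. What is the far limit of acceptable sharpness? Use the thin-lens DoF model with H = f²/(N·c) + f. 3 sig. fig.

Hyperfocal distance H = f²/(N·c) + f = 10²/(3.5 × 0.005) + 10 = 100/0.0175 + 10 ≈ 5724.3 mm ≈ 5.724 m.
Far limit Df = s·(H − f)/(H − s) = 570 × (5724.3 − 10) / (5724.3 − 570) = 570 × 5714.3 / 5154.3 ≈ 631.93 mm ≈ 0.632 m.

0.632 m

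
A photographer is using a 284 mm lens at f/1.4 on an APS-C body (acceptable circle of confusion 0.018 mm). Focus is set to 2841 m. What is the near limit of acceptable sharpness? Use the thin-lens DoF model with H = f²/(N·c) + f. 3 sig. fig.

1510 m

Hyperfocal distance H = f²/(N·c) + f = 284²/(1.4 × 0.018) + 284 = 80656/0.0252 + 284 ≈ 3200918.9 mm ≈ 3201 m.
Near limit Dn = s·(H − f)/(H + s − 2f) = 2841000 × (3200918.9 − 284) / (3200918.9 + 2841000 − 2 × 284) = 2841000 × 3200634.9 / 6041350.9 ≈ 1505128 mm ≈ 1510 m.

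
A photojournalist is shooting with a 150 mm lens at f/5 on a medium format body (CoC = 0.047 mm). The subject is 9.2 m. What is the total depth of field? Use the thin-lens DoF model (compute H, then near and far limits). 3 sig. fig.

Hyperfocal distance H = f²/(N·c) + f = 150²/(5 × 0.047) + 150 = 22500/0.235 + 150 ≈ 95894.7 mm ≈ 95.89 m.
Near limit Dn = s·(H − f)/(H + s − 2f) = 9200 × (95894.7 − 150) / (95894.7 + 9200 − 2 × 150) = 9200 × 95744.7 / 104794.7 ≈ 8405.5 mm.
Far limit Df = s·(H − f)/(H − s) = 9200 × (95894.7 − 150) / (95894.7 − 9200) = 9200 × 95744.7 / 86694.7 ≈ 10160.4 mm.
Depth of field = Df − Dn = 10160.4 − 8405.5 ≈ 1754.9 mm ≈ 1.75 m.

1.75 m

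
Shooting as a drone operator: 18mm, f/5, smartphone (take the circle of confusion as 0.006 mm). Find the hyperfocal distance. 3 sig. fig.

Hyperfocal distance H = f²/(N·c) + f = 18²/(5 × 0.006) + 18 = 324/0.03 + 18 ≈ 10818.0 mm ≈ 10.8 m.

10.8 m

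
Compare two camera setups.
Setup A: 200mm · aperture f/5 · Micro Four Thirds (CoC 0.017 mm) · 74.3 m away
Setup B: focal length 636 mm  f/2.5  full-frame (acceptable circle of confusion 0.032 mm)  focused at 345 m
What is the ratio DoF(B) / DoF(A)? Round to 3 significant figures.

1.97

Setup A: H = 200²/(5×0.017) + 200 ≈ 470788.2 mm; DoF = Df − Dn = 88186 − 64192 ≈ 23994 mm.
Setup B: H = 636²/(2.5×0.032) + 636 ≈ 5056836.0 mm; DoF = Df − Dn = 370214 − 323001 ≈ 47213 mm.
Ratio = 47213 / 23994 ≈ 1.97.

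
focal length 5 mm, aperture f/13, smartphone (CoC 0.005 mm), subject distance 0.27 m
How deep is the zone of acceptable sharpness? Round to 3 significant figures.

0.708 m

Hyperfocal distance H = f²/(N·c) + f = 5²/(13 × 0.005) + 5 = 25/0.065 + 5 ≈ 389.6 mm ≈ 0.390 m.
Near limit Dn = s·(H − f)/(H + s − 2f) = 270 × (389.6 − 5) / (389.6 + 270 − 2 × 5) = 270 × 384.6 / 649.6 ≈ 159.86 mm.
Far limit Df = s·(H − f)/(H − s) = 270 × (389.6 − 5) / (389.6 − 270) = 270 × 384.6 / 119.6 ≈ 868.17 mm.
Depth of field = Df − Dn = 868.17 − 159.86 ≈ 708.31 mm ≈ 0.708 m.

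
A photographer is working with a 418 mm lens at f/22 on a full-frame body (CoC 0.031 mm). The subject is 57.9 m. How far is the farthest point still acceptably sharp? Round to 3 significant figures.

Hyperfocal distance H = f²/(N·c) + f = 418²/(22 × 0.031) + 418 = 174724/0.682 + 418 ≈ 256611.5 mm ≈ 256.6 m.
Far limit Df = s·(H − f)/(H − s) = 57900 × (256611.5 − 418) / (256611.5 − 57900) = 57900 × 256193.5 / 198711.5 ≈ 74649 mm ≈ 74.6 m.

74.6 m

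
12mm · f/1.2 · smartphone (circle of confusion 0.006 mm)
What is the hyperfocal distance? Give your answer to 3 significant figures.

20.0 m

Hyperfocal distance H = f²/(N·c) + f = 12²/(1.2 × 0.006) + 12 = 144/0.0072 + 12 ≈ 20012.0 mm ≈ 20.0 m.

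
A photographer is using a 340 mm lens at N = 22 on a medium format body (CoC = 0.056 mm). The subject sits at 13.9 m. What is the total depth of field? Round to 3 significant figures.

Hyperfocal distance H = f²/(N·c) + f = 340²/(22 × 0.056) + 340 = 115600/1.232 + 340 ≈ 94171.2 mm ≈ 94.17 m.
Near limit Dn = s·(H − f)/(H + s − 2f) = 13900 × (94171.2 − 340) / (94171.2 + 13900 − 2 × 340) = 13900 × 93831.2 / 107391.2 ≈ 12144.9 mm.
Far limit Df = s·(H − f)/(H − s) = 13900 × (94171.2 − 340) / (94171.2 − 13900) = 13900 × 93831.2 / 80271.2 ≈ 16248.1 mm.
Depth of field = Df − Dn = 16248.1 − 12144.9 ≈ 4103.2 mm ≈ 4.10 m.

4.10 m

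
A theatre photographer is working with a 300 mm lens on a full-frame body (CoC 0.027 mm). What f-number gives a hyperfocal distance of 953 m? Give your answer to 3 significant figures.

f/3.50

Rearrange H = f²/(N·c) + f for N: N = f² / ((H − f)·c).
N = 300² / ((953000 − 300) × 0.027) = 90000 / 25723 ≈ 3.50.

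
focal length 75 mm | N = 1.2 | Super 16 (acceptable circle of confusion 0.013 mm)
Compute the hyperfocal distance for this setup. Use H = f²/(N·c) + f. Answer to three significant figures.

361 m

Hyperfocal distance H = f²/(N·c) + f = 75²/(1.2 × 0.013) + 75 = 5625/0.0156 + 75 ≈ 360651.9 mm ≈ 361 m.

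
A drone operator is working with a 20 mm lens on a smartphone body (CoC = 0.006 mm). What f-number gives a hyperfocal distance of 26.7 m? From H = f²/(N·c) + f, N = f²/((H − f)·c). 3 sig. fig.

f/2.50

Rearrange H = f²/(N·c) + f for N: N = f² / ((H − f)·c).
N = 20² / ((26700 − 20) × 0.006) = 400 / 160.1 ≈ 2.50.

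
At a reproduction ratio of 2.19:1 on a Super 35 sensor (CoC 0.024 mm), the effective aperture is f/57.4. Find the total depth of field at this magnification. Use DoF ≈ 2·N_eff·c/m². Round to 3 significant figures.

0.574 mm

At magnification m, DoF ≈ 2·N_eff·c/m² = 2 × 57.4 × 0.024 / 2.19² = 2.755 / 4.796 ≈ 0.574 mm.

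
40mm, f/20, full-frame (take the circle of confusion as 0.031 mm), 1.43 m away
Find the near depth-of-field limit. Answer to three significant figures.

Hyperfocal distance H = f²/(N·c) + f = 40²/(20 × 0.031) + 40 = 1600/0.62 + 40 ≈ 2620.6 mm ≈ 2.621 m.
Near limit Dn = s·(H − f)/(H + s − 2f) = 1430 × (2620.6 − 40) / (2620.6 + 1430 − 2 × 40) = 1430 × 2580.6 / 3970.6 ≈ 929.40 mm ≈ 0.929 m.

0.929 m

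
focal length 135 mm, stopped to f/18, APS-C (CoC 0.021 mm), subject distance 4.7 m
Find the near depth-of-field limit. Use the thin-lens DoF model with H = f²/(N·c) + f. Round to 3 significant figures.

4.29 m

Hyperfocal distance H = f²/(N·c) + f = 135²/(18 × 0.021) + 135 = 18225/0.378 + 135 ≈ 48349.3 mm ≈ 48.35 m.
Near limit Dn = s·(H − f)/(H + s − 2f) = 4700 × (48349.3 − 135) / (48349.3 + 4700 − 2 × 135) = 4700 × 48214.3 / 52779.3 ≈ 4293.5 mm ≈ 4.29 m.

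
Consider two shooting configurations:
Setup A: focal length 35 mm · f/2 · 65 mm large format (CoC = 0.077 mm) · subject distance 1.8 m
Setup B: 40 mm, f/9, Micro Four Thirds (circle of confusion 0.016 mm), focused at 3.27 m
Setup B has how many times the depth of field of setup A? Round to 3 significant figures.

2.47

Setup A: H = 35²/(2×0.077) + 35 ≈ 7989.5 mm; DoF = Df − Dn = 2313.28 − 1473.13 ≈ 840.15 mm.
Setup B: H = 40²/(9×0.016) + 40 ≈ 11151.1 mm; DoF = Df − Dn = 4610.2 − 2533.5 ≈ 2076.7 mm.
Ratio = 2076.7 / 840.15 ≈ 2.47.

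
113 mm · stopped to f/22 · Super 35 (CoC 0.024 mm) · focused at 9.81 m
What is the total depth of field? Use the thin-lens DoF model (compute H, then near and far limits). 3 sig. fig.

9.37 m

Hyperfocal distance H = f²/(N·c) + f = 113²/(22 × 0.024) + 113 = 12769/0.528 + 113 ≈ 24296.7 mm ≈ 24.30 m.
Near limit Dn = s·(H − f)/(H + s − 2f) = 9810 × (24296.7 − 113) / (24296.7 + 9810 − 2 × 113) = 9810 × 24183.7 / 33880.7 ≈ 7002.3 mm.
Far limit Df = s·(H − f)/(H − s) = 9810 × (24296.7 − 113) / (24296.7 − 9810) = 9810 × 24183.7 / 14486.7 ≈ 16376.5 mm.
Depth of field = Df − Dn = 16376.5 − 7002.3 ≈ 9374.2 mm ≈ 9.37 m.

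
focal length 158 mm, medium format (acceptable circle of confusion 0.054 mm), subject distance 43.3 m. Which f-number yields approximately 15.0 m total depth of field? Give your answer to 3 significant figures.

f/1.80

Write h = H − f = f²/(N·c). The thin-lens limits are Dn = s·h/(h + (s−f)) and Df = s·h/(h − (s−f)), so DoF = Df − Dn = 2·s·(s−f)·h / (h² − (s−f)²).
That is a quadratic in h: DoF·h² − 2·s·(s−f)·h − DoF·(s−f)² = 0 ⇒ h = (s−f)·(s + √(s² + DoF²)) / DoF = 43142 × (43300 + √(43300² + 15000²)) / 15000 = 43142 × (43300 + 45824.6) / 15000 ≈ 256334 mm.
Then N = f²/(c·h) = 158² / (0.054 × 256334) = 24964 / 13842 ≈ 1.80.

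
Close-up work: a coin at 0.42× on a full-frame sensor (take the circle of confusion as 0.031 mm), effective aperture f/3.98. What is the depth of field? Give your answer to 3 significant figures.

1.40 mm

At magnification m, DoF ≈ 2·N_eff·c/m² = 2 × 3.98 × 0.031 / 0.42² = 0.2468 / 0.1764 ≈ 1.4 mm.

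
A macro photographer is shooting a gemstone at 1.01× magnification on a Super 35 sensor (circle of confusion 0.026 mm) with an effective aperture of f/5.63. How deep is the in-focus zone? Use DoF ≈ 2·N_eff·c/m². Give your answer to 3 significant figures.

0.287 mm

At magnification m, DoF ≈ 2·N_eff·c/m² = 2 × 5.63 × 0.026 / 1.01² = 0.2928 / 1.02 ≈ 0.287 mm.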